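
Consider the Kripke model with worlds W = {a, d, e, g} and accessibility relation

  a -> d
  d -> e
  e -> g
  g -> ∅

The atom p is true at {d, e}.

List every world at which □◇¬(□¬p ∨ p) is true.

{g}

a: successors {d}; ◇¬(□¬p ∨ p) there: d:F. ✗
d: successors {e}; ◇¬(□¬p ∨ p) there: e:F. ✗
e: successors {g}; ◇¬(□¬p ∨ p) there: g:F. ✗
g: no successors, so □◇¬(□¬p ∨ p) holds vacuously. ✓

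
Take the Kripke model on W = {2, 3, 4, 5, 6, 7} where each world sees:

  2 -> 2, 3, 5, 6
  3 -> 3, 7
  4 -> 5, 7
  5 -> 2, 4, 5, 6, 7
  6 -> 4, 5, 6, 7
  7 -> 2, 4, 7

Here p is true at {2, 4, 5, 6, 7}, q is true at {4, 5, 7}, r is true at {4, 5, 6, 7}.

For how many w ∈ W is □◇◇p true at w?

6

2: successors {2, 3, 5, 6}; ◇◇p there: 2:T, 3:T, 5:T, 6:T. ✓
3: successors {3, 7}; ◇◇p there: 3:T, 7:T. ✓
4: successors {5, 7}; ◇◇p there: 5:T, 7:T. ✓
5: successors {2, 4, 5, 6, 7}; ◇◇p there: 2:T, 4:T, 5:T, 6:T, 7:T. ✓
6: successors {4, 5, 6, 7}; ◇◇p there: 4:T, 5:T, 6:T, 7:T. ✓
7: successors {2, 4, 7}; ◇◇p there: 2:T, 4:T, 7:T. ✓
Satisfying worlds: {2, 3, 4, 5, 6, 7}.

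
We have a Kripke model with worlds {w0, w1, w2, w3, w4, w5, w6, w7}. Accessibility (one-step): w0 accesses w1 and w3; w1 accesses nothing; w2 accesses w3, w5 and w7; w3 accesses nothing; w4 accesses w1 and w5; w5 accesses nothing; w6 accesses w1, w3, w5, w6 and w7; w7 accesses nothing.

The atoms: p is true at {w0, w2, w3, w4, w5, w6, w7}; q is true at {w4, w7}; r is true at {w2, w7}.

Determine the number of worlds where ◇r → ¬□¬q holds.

w0: ◇r is F, ¬□¬q is F. ✓
w1: ◇r is F, ¬□¬q is F. ✓
w2: ◇r is T, ¬□¬q is T. ✓
w3: ◇r is F, ¬□¬q is F. ✓
w4: ◇r is F, ¬□¬q is F. ✓
w5: ◇r is F, ¬□¬q is F. ✓
w6: ◇r is T, ¬□¬q is T. ✓
w7: ◇r is F, ¬□¬q is F. ✓
Satisfying worlds: {w0, w1, w2, w3, w4, w5, w6, w7}.

8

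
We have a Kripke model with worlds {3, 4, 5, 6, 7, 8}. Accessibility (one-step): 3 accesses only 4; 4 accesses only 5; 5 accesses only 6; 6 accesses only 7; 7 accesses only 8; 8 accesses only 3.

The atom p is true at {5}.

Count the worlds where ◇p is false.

3: successors {4}; p there: 4:F. ✗
4: successors {5}; p there: 5:T. ✓
5: successors {6}; p there: 6:F. ✗
6: successors {7}; p there: 7:F. ✗
7: successors {8}; p there: 8:F. ✗
8: successors {3}; p there: 3:F. ✗
Satisfying worlds: {4}.
So ◇p fails at the other 5 worlds.

5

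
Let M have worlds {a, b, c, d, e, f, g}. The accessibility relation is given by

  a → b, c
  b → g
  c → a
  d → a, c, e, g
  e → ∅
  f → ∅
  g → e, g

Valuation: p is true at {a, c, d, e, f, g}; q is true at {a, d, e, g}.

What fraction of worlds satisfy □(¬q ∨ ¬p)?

a: successors {b, c}; ¬q ∨ ¬p there: b:T, c:T. ✓
b: successors {g}; ¬q ∨ ¬p there: g:F. ✗
c: successors {a}; ¬q ∨ ¬p there: a:F. ✗
d: successors {a, c, e, g}; ¬q ∨ ¬p there: a:F, c:T, e:F, g:F. ✗
e: no successors, so □(¬q ∨ ¬p) holds vacuously. ✓
f: no successors, so □(¬q ∨ ¬p) holds vacuously. ✓
g: successors {e, g}; ¬q ∨ ¬p there: e:F, g:F. ✗
That's 3 of 7 worlds, so 3/7.

3/7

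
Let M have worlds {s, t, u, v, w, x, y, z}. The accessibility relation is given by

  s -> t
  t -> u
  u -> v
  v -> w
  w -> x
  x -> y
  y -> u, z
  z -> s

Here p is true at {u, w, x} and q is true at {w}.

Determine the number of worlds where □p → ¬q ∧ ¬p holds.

7

s: □p is F, ¬q ∧ ¬p is T. ✓
t: □p is T, ¬q ∧ ¬p is T. ✓
u: □p is F, ¬q ∧ ¬p is F. ✓
v: □p is T, ¬q ∧ ¬p is T. ✓
w: □p is T, ¬q ∧ ¬p is F. ✗
x: □p is F, ¬q ∧ ¬p is F. ✓
y: □p is F, ¬q ∧ ¬p is T. ✓
z: □p is F, ¬q ∧ ¬p is T. ✓
Satisfying worlds: {s, t, u, v, x, y, z}.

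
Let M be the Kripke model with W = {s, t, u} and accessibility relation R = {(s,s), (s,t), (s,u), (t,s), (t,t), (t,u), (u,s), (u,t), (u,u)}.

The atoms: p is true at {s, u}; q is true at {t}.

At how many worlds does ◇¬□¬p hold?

s: successors {s, t, u}; ¬□¬p there: s:T, t:T, u:T. ✓
t: successors {s, t, u}; ¬□¬p there: s:T, t:T, u:T. ✓
u: successors {s, t, u}; ¬□¬p there: s:T, t:T, u:T. ✓
Satisfying worlds: {s, t, u}.

3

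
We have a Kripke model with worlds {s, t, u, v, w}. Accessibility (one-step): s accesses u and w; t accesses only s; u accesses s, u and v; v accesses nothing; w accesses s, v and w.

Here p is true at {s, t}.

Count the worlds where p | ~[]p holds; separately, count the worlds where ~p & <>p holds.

For p | ~[]p:
s: p is T, ~[]p is T. ✓
t: p is T, ~[]p is F. ✓
u: p is F, ~[]p is T. ✓
v: p is F, ~[]p is F. ✗
w: p is F, ~[]p is T. ✓
— 4 worlds.
For ~p & <>p:
s: ~p is F, <>p is F. ✗
t: ~p is F, <>p is T. ✗
u: ~p is T, <>p is T. ✓
v: ~p is T, <>p is F. ✗
w: ~p is T, <>p is T. ✓
— 2 worlds.

4 and 2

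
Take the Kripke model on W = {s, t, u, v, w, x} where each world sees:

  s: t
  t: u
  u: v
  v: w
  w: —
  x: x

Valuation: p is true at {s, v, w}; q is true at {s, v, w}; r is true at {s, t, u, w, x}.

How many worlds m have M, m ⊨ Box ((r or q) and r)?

s: successors {t}; (r or q) and r there: t:T. ✓
t: successors {u}; (r or q) and r there: u:T. ✓
u: successors {v}; (r or q) and r there: v:F. ✗
v: successors {w}; (r or q) and r there: w:T. ✓
w: no successors, so Box ((r or q) and r) holds vacuously. ✓
x: successors {x}; (r or q) and r there: x:T. ✓
Satisfying worlds: {s, t, v, w, x}.

5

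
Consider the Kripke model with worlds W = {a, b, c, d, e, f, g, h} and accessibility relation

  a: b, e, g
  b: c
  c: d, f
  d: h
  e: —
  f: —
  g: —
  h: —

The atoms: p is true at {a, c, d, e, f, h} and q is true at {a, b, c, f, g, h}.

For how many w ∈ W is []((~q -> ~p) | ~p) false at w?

a: successors {b, e, g}; (~q -> ~p) | ~p there: b:T, e:F, g:T. ✗
b: successors {c}; (~q -> ~p) | ~p there: c:T. ✓
c: successors {d, f}; (~q -> ~p) | ~p there: d:F, f:T. ✗
d: successors {h}; (~q -> ~p) | ~p there: h:T. ✓
e: no successors, so []((~q -> ~p) | ~p) holds vacuously. ✓
f: no successors, so []((~q -> ~p) | ~p) holds vacuously. ✓
g: no successors, so []((~q -> ~p) | ~p) holds vacuously. ✓
h: no successors, so []((~q -> ~p) | ~p) holds vacuously. ✓
Satisfying worlds: {b, d, e, f, g, h}.
So []((~q -> ~p) | ~p) fails at the other 2 worlds.

2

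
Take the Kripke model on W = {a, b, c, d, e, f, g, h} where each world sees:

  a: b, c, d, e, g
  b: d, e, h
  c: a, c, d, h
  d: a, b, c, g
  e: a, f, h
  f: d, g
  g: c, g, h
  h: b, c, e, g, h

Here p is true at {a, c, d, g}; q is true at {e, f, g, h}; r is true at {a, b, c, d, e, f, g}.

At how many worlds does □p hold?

a: successors {b, c, d, e, g}; p there: b:F, c:T, d:T, e:F, g:T. ✗
b: successors {d, e, h}; p there: d:T, e:F, h:F. ✗
c: successors {a, c, d, h}; p there: a:T, c:T, d:T, h:F. ✗
d: successors {a, b, c, g}; p there: a:T, b:F, c:T, g:T. ✗
e: successors {a, f, h}; p there: a:T, f:F, h:F. ✗
f: successors {d, g}; p there: d:T, g:T. ✓
g: successors {c, g, h}; p there: c:T, g:T, h:F. ✗
h: successors {b, c, e, g, h}; p there: b:F, c:T, e:F, g:T, h:F. ✗
Satisfying worlds: {f}.

1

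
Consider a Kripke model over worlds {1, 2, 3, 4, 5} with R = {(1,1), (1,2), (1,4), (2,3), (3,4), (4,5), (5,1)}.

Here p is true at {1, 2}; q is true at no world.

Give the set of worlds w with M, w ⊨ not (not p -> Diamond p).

{3, 4}

1: not p -> Diamond p is T. ✗
2: not p -> Diamond p is T. ✗
3: not p -> Diamond p is F. ✓
4: not p -> Diamond p is F. ✓
5: not p -> Diamond p is T. ✗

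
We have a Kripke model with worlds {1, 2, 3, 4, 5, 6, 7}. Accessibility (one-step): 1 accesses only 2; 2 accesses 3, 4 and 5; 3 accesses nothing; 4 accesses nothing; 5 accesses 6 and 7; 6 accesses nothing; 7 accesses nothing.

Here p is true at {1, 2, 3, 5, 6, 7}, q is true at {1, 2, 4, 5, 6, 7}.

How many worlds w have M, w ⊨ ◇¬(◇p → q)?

0

1: successors {2}; ¬(◇p → q) there: 2:F. ✗
2: successors {3, 4, 5}; ¬(◇p → q) there: 3:F, 4:F, 5:F. ✗
3: no successors, so ◇¬(◇p → q) fails. ✗
4: no successors, so ◇¬(◇p → q) fails. ✗
5: successors {6, 7}; ¬(◇p → q) there: 6:F, 7:F. ✗
6: no successors, so ◇¬(◇p → q) fails. ✗
7: no successors, so ◇¬(◇p → q) fails. ✗
Satisfying worlds: ∅.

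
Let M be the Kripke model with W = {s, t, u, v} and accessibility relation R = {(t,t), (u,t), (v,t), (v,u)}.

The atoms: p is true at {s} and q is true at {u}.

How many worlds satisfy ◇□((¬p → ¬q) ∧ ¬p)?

3

s: no successors, so ◇□((¬p → ¬q) ∧ ¬p) fails. ✗
t: successors {t}; □((¬p → ¬q) ∧ ¬p) there: t:T. ✓
u: successors {t}; □((¬p → ¬q) ∧ ¬p) there: t:T. ✓
v: successors {t, u}; □((¬p → ¬q) ∧ ¬p) there: t:T, u:T. ✓
Satisfying worlds: {t, u, v}.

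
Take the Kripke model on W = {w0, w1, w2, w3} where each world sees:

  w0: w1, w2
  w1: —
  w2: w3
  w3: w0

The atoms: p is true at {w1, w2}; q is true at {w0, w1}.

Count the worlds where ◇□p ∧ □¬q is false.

4

w0: ◇□p is T, □¬q is F. ✗
w1: ◇□p is F, □¬q is T. ✗
w2: ◇□p is F, □¬q is T. ✗
w3: ◇□p is T, □¬q is F. ✗
Satisfying worlds: ∅.
So ◇□p ∧ □¬q fails at the other 4 worlds.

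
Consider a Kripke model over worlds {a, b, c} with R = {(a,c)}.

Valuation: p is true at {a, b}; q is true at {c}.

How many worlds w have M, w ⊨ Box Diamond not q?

a: successors {c}; Diamond not q there: c:F. ✗
b: no successors, so Box Diamond not q holds vacuously. ✓
c: no successors, so Box Diamond not q holds vacuously. ✓
Satisfying worlds: {b, c}.

2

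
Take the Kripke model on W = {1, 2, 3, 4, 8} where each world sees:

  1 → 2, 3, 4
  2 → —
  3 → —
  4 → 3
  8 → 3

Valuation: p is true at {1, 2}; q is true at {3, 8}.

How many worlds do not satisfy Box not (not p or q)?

1: successors {2, 3, 4}; not (not p or q) there: 2:T, 3:F, 4:F. ✗
2: no successors, so Box not (not p or q) holds vacuously. ✓
3: no successors, so Box not (not p or q) holds vacuously. ✓
4: successors {3}; not (not p or q) there: 3:F. ✗
8: successors {3}; not (not p or q) there: 3:F. ✗
Satisfying worlds: {2, 3}.
So Box not (not p or q) fails at the other 3 worlds.

3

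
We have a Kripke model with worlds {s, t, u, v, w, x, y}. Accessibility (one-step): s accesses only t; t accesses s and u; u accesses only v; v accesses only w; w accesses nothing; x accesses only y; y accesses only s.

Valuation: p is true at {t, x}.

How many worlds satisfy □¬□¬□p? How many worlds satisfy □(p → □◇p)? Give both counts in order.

4 and 6

For □¬□¬□p:
s: successors {t}; ¬□¬□p there: t:T. ✓
t: successors {s, u}; ¬□¬□p there: s:F, u:F. ✗
u: successors {v}; ¬□¬□p there: v:T. ✓
v: successors {w}; ¬□¬□p there: w:F. ✗
w: no successors, so □¬□¬□p holds vacuously. ✓
x: successors {y}; ¬□¬□p there: y:T. ✓
y: successors {s}; ¬□¬□p there: s:F. ✗
— 4 worlds.
For □(p → □◇p):
s: successors {t}; p → □◇p there: t:F. ✗
t: successors {s, u}; p → □◇p there: s:T, u:T. ✓
u: successors {v}; p → □◇p there: v:T. ✓
v: successors {w}; p → □◇p there: w:T. ✓
w: no successors, so □(p → □◇p) holds vacuously. ✓
x: successors {y}; p → □◇p there: y:T. ✓
y: successors {s}; p → □◇p there: s:T. ✓
— 6 worlds.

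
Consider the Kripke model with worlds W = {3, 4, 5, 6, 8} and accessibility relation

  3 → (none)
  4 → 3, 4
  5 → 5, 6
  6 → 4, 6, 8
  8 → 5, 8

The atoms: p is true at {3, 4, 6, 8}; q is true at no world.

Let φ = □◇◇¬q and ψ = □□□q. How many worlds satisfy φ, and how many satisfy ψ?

For □◇◇¬q:
3: no successors, so □◇◇¬q holds vacuously. ✓
4: successors {3, 4}; ◇◇¬q there: 3:F, 4:T. ✗
5: successors {5, 6}; ◇◇¬q there: 5:T, 6:T. ✓
6: successors {4, 6, 8}; ◇◇¬q there: 4:T, 6:T, 8:T. ✓
8: successors {5, 8}; ◇◇¬q there: 5:T, 8:T. ✓
— 4 worlds.
For □□□q:
3: no successors, so □□□q holds vacuously. ✓
4: successors {3, 4}; □□q there: 3:T, 4:F. ✗
5: successors {5, 6}; □□q there: 5:F, 6:F. ✗
6: successors {4, 6, 8}; □□q there: 4:F, 6:F, 8:F. ✗
8: successors {5, 8}; □□q there: 5:F, 8:F. ✗
— 1 world.

4 and 1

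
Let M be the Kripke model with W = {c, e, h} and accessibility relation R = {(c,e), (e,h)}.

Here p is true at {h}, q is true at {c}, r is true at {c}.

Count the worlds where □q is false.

2

c: successors {e}; q there: e:F. ✗
e: successors {h}; q there: h:F. ✗
h: no successors, so □q holds vacuously. ✓
Satisfying worlds: {h}.
So □q fails at the other 2 worlds.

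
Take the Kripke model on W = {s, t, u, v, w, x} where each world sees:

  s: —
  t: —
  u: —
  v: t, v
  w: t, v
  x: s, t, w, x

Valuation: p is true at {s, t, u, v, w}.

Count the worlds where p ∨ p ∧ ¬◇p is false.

s: p is T, p ∧ ¬◇p is T. ✓
t: p is T, p ∧ ¬◇p is T. ✓
u: p is T, p ∧ ¬◇p is T. ✓
v: p is T, p ∧ ¬◇p is F. ✓
w: p is T, p ∧ ¬◇p is F. ✓
x: p is F, p ∧ ¬◇p is F. ✗
Satisfying worlds: {s, t, u, v, w}.
So p ∨ p ∧ ¬◇p fails at the other 1 world.

1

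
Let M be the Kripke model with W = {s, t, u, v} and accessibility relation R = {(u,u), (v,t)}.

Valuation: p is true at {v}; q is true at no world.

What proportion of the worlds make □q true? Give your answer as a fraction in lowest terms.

s: no successors, so □q holds vacuously. ✓
t: no successors, so □q holds vacuously. ✓
u: successors {u}; q there: u:F. ✗
v: successors {t}; q there: t:F. ✗
That's 2 of 4 worlds, so 2/4 = 1/2.

1/2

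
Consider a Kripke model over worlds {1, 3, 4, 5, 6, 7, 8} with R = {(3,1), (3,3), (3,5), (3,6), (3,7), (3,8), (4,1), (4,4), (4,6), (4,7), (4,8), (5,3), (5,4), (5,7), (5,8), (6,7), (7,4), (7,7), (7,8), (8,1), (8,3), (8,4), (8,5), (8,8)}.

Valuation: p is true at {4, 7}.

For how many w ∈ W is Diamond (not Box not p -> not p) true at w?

1: no successors, so Diamond (not Box not p -> not p) fails. ✗
3: successors {1, 3, 5, 6, 7, 8}; not Box not p -> not p there: 1:T, 3:T, 5:T, 6:T, 7:F, 8:T. ✓
4: successors {1, 4, 6, 7, 8}; not Box not p -> not p there: 1:T, 4:F, 6:T, 7:F, 8:T. ✓
5: successors {3, 4, 7, 8}; not Box not p -> not p there: 3:T, 4:F, 7:F, 8:T. ✓
6: successors {7}; not Box not p -> not p there: 7:F. ✗
7: successors {4, 7, 8}; not Box not p -> not p there: 4:F, 7:F, 8:T. ✓
8: successors {1, 3, 4, 5, 8}; not Box not p -> not p there: 1:T, 3:T, 4:F, 5:T, 8:T. ✓
Satisfying worlds: {3, 4, 5, 7, 8}.

5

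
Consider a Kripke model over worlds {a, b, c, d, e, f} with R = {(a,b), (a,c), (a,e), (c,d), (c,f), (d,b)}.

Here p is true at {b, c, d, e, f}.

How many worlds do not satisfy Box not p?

a: successors {b, c, e}; not p there: b:F, c:F, e:F. ✗
b: no successors, so Box not p holds vacuously. ✓
c: successors {d, f}; not p there: d:F, f:F. ✗
d: successors {b}; not p there: b:F. ✗
e: no successors, so Box not p holds vacuously. ✓
f: no successors, so Box not p holds vacuously. ✓
Satisfying worlds: {b, e, f}.
So Box not p fails at the other 3 worlds.

3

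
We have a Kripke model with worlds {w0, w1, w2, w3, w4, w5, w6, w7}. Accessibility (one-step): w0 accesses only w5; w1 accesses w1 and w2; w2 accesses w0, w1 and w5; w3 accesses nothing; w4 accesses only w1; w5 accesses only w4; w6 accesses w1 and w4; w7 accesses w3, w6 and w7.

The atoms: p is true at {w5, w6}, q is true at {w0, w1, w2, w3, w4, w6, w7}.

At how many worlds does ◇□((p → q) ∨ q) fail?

1

w0: successors {w5}; □((p → q) ∨ q) there: w5:T. ✓
w1: successors {w1, w2}; □((p → q) ∨ q) there: w1:T, w2:F. ✓
w2: successors {w0, w1, w5}; □((p → q) ∨ q) there: w0:F, w1:T, w5:T. ✓
w3: no successors, so ◇□((p → q) ∨ q) fails. ✗
w4: successors {w1}; □((p → q) ∨ q) there: w1:T. ✓
w5: successors {w4}; □((p → q) ∨ q) there: w4:T. ✓
w6: successors {w1, w4}; □((p → q) ∨ q) there: w1:T, w4:T. ✓
w7: successors {w3, w6, w7}; □((p → q) ∨ q) there: w3:T, w6:T, w7:T. ✓
Satisfying worlds: {w0, w1, w2, w4, w5, w6, w7}.
So ◇□((p → q) ∨ q) fails at the other 1 world.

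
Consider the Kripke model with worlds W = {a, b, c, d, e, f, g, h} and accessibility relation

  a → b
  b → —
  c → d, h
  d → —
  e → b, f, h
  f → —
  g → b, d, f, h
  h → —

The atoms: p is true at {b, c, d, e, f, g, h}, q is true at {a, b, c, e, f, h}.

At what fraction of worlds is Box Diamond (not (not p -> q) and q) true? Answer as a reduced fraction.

1/2

a: successors {b}; Diamond (not (not p -> q) and q) there: b:F. ✗
b: no successors, so Box Diamond (not (not p -> q) and q) holds vacuously. ✓
c: successors {d, h}; Diamond (not (not p -> q) and q) there: d:F, h:F. ✗
d: no successors, so Box Diamond (not (not p -> q) and q) holds vacuously. ✓
e: successors {b, f, h}; Diamond (not (not p -> q) and q) there: b:F, f:F, h:F. ✗
f: no successors, so Box Diamond (not (not p -> q) and q) holds vacuously. ✓
g: successors {b, d, f, h}; Diamond (not (not p -> q) and q) there: b:F, d:F, f:F, h:F. ✗
h: no successors, so Box Diamond (not (not p -> q) and q) holds vacuously. ✓
That's 4 of 8 worlds, so 4/8 = 1/2.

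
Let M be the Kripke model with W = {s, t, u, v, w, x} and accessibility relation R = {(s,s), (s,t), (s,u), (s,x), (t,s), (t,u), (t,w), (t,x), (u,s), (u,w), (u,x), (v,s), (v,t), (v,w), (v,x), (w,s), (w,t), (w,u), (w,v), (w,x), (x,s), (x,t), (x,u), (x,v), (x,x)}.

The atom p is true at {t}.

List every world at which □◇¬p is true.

{s, t, u, v, w, x}

s: successors {s, t, u, x}; ◇¬p there: s:T, t:T, u:T, x:T. ✓
t: successors {s, u, w, x}; ◇¬p there: s:T, u:T, w:T, x:T. ✓
u: successors {s, w, x}; ◇¬p there: s:T, w:T, x:T. ✓
v: successors {s, t, w, x}; ◇¬p there: s:T, t:T, w:T, x:T. ✓
w: successors {s, t, u, v, x}; ◇¬p there: s:T, t:T, u:T, v:T, x:T. ✓
x: successors {s, t, u, v, x}; ◇¬p there: s:T, t:T, u:T, v:T, x:T. ✓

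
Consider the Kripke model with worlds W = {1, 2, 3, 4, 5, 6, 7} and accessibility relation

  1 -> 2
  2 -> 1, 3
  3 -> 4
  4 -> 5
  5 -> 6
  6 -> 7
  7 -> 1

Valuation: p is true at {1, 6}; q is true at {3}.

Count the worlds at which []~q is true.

1: successors {2}; ~q there: 2:T. ✓
2: successors {1, 3}; ~q there: 1:T, 3:F. ✗
3: successors {4}; ~q there: 4:T. ✓
4: successors {5}; ~q there: 5:T. ✓
5: successors {6}; ~q there: 6:T. ✓
6: successors {7}; ~q there: 7:T. ✓
7: successors {1}; ~q there: 1:T. ✓
Satisfying worlds: {1, 3, 4, 5, 6, 7}.

6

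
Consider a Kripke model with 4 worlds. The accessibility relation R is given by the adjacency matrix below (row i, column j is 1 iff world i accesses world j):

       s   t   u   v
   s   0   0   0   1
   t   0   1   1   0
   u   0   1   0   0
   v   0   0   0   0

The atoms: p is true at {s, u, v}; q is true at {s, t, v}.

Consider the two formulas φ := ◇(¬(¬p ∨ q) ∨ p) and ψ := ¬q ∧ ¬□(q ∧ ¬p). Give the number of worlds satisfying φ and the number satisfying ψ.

For ◇(¬(¬p ∨ q) ∨ p):
s: successors {v}; ¬(¬p ∨ q) ∨ p there: v:T. ✓
t: successors {t, u}; ¬(¬p ∨ q) ∨ p there: t:F, u:T. ✓
u: successors {t}; ¬(¬p ∨ q) ∨ p there: t:F. ✗
v: no successors, so ◇(¬(¬p ∨ q) ∨ p) fails. ✗
— 2 worlds.
For ¬q ∧ ¬□(q ∧ ¬p):
s: ¬q is F, ¬□(q ∧ ¬p) is T. ✗
t: ¬q is F, ¬□(q ∧ ¬p) is T. ✗
u: ¬q is T, ¬□(q ∧ ¬p) is F. ✗
v: ¬q is F, ¬□(q ∧ ¬p) is F. ✗
— 0 worlds.

2 and 0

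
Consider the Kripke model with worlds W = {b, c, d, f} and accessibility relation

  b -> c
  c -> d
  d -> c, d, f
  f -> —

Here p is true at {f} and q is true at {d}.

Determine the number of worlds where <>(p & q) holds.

b: successors {c}; p & q there: c:F. ✗
c: successors {d}; p & q there: d:F. ✗
d: successors {c, d, f}; p & q there: c:F, d:F, f:F. ✗
f: no successors, so <>(p & q) fails. ✗
Satisfying worlds: ∅.

0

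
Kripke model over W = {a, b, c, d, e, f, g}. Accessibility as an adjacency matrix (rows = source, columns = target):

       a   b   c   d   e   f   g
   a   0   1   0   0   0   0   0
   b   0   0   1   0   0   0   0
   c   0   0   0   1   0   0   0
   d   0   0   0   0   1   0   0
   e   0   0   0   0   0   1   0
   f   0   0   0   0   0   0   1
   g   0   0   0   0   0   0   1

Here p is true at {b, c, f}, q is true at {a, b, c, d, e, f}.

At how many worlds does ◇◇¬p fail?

a: successors {b}; ◇¬p there: b:F. ✗
b: successors {c}; ◇¬p there: c:T. ✓
c: successors {d}; ◇¬p there: d:T. ✓
d: successors {e}; ◇¬p there: e:F. ✗
e: successors {f}; ◇¬p there: f:T. ✓
f: successors {g}; ◇¬p there: g:T. ✓
g: successors {g}; ◇¬p there: g:T. ✓
Satisfying worlds: {b, c, e, f, g}.
So ◇◇¬p fails at the other 2 worlds.

2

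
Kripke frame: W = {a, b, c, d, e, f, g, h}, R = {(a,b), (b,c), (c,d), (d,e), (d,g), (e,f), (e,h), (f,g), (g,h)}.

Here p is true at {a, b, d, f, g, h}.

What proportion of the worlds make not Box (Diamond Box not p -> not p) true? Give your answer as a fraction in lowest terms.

1/4

a: Box (Diamond Box not p -> not p) is T. ✗
b: Box (Diamond Box not p -> not p) is T. ✗
c: Box (Diamond Box not p -> not p) is T. ✗
d: Box (Diamond Box not p -> not p) is F. ✓
e: Box (Diamond Box not p -> not p) is T. ✗
f: Box (Diamond Box not p -> not p) is F. ✓
g: Box (Diamond Box not p -> not p) is T. ✗
h: Box (Diamond Box not p -> not p) is T. ✗
That's 2 of 8 worlds, so 2/8 = 1/4.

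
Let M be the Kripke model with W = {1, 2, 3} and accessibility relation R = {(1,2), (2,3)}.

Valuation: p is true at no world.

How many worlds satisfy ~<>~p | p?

1

1: ~<>~p is F, p is F. ✗
2: ~<>~p is F, p is F. ✗
3: ~<>~p is T, p is F. ✓
Satisfying worlds: {3}.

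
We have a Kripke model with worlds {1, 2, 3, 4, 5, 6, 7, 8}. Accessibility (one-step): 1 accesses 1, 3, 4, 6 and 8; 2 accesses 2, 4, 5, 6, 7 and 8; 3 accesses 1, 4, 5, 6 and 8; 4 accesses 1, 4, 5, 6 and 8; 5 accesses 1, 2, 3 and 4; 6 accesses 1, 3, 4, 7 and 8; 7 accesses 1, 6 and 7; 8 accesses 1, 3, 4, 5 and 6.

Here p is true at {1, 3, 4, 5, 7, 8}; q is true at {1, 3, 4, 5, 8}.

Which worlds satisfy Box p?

1: successors {1, 3, 4, 6, 8}; p there: 1:T, 3:T, 4:T, 6:F, 8:T. ✗
2: successors {2, 4, 5, 6, 7, 8}; p there: 2:F, 4:T, 5:T, 6:F, 7:T, 8:T. ✗
3: successors {1, 4, 5, 6, 8}; p there: 1:T, 4:T, 5:T, 6:F, 8:T. ✗
4: successors {1, 4, 5, 6, 8}; p there: 1:T, 4:T, 5:T, 6:F, 8:T. ✗
5: successors {1, 2, 3, 4}; p there: 1:T, 2:F, 3:T, 4:T. ✗
6: successors {1, 3, 4, 7, 8}; p there: 1:T, 3:T, 4:T, 7:T, 8:T. ✓
7: successors {1, 6, 7}; p there: 1:T, 6:F, 7:T. ✗
8: successors {1, 3, 4, 5, 6}; p there: 1:T, 3:T, 4:T, 5:T, 6:F. ✗

{6}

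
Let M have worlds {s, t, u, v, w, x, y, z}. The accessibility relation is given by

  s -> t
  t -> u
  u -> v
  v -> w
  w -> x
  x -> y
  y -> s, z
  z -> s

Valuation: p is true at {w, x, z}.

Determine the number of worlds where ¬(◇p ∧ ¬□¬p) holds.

5

s: ◇p ∧ ¬□¬p is F. ✓
t: ◇p ∧ ¬□¬p is F. ✓
u: ◇p ∧ ¬□¬p is F. ✓
v: ◇p ∧ ¬□¬p is T. ✗
w: ◇p ∧ ¬□¬p is T. ✗
x: ◇p ∧ ¬□¬p is F. ✓
y: ◇p ∧ ¬□¬p is T. ✗
z: ◇p ∧ ¬□¬p is F. ✓
Satisfying worlds: {s, t, u, x, z}.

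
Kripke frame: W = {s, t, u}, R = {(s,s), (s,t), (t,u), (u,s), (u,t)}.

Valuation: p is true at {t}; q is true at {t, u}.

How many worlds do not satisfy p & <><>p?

2

s: p is F, <><>p is T. ✗
t: p is T, <><>p is T. ✓
u: p is F, <><>p is T. ✗
Satisfying worlds: {t}.
So p & <><>p fails at the other 2 worlds.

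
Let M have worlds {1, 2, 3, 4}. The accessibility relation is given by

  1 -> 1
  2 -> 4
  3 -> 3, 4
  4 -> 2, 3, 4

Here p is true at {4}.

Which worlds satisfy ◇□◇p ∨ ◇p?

{2, 3, 4}

1: ◇□◇p is F, ◇p is F. ✗
2: ◇□◇p is T, ◇p is T. ✓
3: ◇□◇p is T, ◇p is T. ✓
4: ◇□◇p is T, ◇p is T. ✓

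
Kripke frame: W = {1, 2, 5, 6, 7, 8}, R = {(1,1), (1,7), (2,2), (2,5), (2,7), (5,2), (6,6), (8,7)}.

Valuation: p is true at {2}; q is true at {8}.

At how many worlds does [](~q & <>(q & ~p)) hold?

1

1: successors {1, 7}; ~q & <>(q & ~p) there: 1:F, 7:F. ✗
2: successors {2, 5, 7}; ~q & <>(q & ~p) there: 2:F, 5:F, 7:F. ✗
5: successors {2}; ~q & <>(q & ~p) there: 2:F. ✗
6: successors {6}; ~q & <>(q & ~p) there: 6:F. ✗
7: no successors, so [](~q & <>(q & ~p)) holds vacuously. ✓
8: successors {7}; ~q & <>(q & ~p) there: 7:F. ✗
Satisfying worlds: {7}.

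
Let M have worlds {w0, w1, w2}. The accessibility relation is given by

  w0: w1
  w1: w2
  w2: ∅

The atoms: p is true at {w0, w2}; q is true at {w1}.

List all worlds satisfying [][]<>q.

{w1, w2}

w0: successors {w1}; []<>q there: w1:F. ✗
w1: successors {w2}; []<>q there: w2:T. ✓
w2: no successors, so [][]<>q holds vacuously. ✓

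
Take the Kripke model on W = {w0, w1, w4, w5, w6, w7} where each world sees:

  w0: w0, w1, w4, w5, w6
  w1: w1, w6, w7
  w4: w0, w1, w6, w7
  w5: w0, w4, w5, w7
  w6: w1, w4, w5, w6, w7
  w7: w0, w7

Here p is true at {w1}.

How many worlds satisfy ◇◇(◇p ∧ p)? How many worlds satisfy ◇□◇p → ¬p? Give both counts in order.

For ◇◇(◇p ∧ p):
w0: successors {w0, w1, w4, w5, w6}; ◇(◇p ∧ p) there: w0:T, w1:T, w4:T, w5:F, w6:T. ✓
w1: successors {w1, w6, w7}; ◇(◇p ∧ p) there: w1:T, w6:T, w7:F. ✓
w4: successors {w0, w1, w6, w7}; ◇(◇p ∧ p) there: w0:T, w1:T, w6:T, w7:F. ✓
w5: successors {w0, w4, w5, w7}; ◇(◇p ∧ p) there: w0:T, w4:T, w5:F, w7:F. ✓
w6: successors {w1, w4, w5, w6, w7}; ◇(◇p ∧ p) there: w1:T, w4:T, w5:F, w6:T, w7:F. ✓
w7: successors {w0, w7}; ◇(◇p ∧ p) there: w0:T, w7:F. ✓
— 6 worlds.
For ◇□◇p → ¬p:
w0: ◇□◇p is F, ¬p is T. ✓
w1: ◇□◇p is F, ¬p is F. ✓
w4: ◇□◇p is F, ¬p is T. ✓
w5: ◇□◇p is F, ¬p is T. ✓
w6: ◇□◇p is F, ¬p is T. ✓
w7: ◇□◇p is F, ¬p is T. ✓
— 6 worlds.

6 and 6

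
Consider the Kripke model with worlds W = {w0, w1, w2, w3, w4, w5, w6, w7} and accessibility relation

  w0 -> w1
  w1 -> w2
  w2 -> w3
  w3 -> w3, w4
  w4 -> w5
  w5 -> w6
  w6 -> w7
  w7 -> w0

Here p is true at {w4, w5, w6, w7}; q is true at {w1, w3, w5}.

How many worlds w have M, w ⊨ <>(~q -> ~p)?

6

w0: successors {w1}; ~q -> ~p there: w1:T. ✓
w1: successors {w2}; ~q -> ~p there: w2:T. ✓
w2: successors {w3}; ~q -> ~p there: w3:T. ✓
w3: successors {w3, w4}; ~q -> ~p there: w3:T, w4:F. ✓
w4: successors {w5}; ~q -> ~p there: w5:T. ✓
w5: successors {w6}; ~q -> ~p there: w6:F. ✗
w6: successors {w7}; ~q -> ~p there: w7:F. ✗
w7: successors {w0}; ~q -> ~p there: w0:T. ✓
Satisfying worlds: {w0, w1, w2, w3, w4, w7}.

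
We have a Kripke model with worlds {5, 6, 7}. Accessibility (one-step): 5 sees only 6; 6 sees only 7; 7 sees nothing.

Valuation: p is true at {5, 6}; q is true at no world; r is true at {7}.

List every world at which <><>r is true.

{5}

5: successors {6}; <>r there: 6:T. ✓
6: successors {7}; <>r there: 7:F. ✗
7: no successors, so <><>r fails. ✗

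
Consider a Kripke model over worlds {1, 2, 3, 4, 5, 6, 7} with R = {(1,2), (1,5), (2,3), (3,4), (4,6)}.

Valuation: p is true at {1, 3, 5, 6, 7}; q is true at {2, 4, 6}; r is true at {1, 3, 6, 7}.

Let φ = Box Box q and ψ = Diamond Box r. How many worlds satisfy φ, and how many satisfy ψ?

For Box Box q:
1: successors {2, 5}; Box q there: 2:F, 5:T. ✗
2: successors {3}; Box q there: 3:T. ✓
3: successors {4}; Box q there: 4:T. ✓
4: successors {6}; Box q there: 6:T. ✓
5: no successors, so Box Box q holds vacuously. ✓
6: no successors, so Box Box q holds vacuously. ✓
7: no successors, so Box Box q holds vacuously. ✓
— 6 worlds.
For Diamond Box r:
1: successors {2, 5}; Box r there: 2:T, 5:T. ✓
2: successors {3}; Box r there: 3:F. ✗
3: successors {4}; Box r there: 4:T. ✓
4: successors {6}; Box r there: 6:T. ✓
5: no successors, so Diamond Box r fails. ✗
6: no successors, so Diamond Box r fails. ✗
7: no successors, so Diamond Box r fails. ✗
— 3 worlds.

6 and 3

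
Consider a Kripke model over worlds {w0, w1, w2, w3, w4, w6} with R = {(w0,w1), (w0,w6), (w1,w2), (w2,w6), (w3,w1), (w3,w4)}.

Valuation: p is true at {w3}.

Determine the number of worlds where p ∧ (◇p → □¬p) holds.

1

w0: p is F, ◇p → □¬p is T. ✗
w1: p is F, ◇p → □¬p is T. ✗
w2: p is F, ◇p → □¬p is T. ✗
w3: p is T, ◇p → □¬p is T. ✓
w4: p is F, ◇p → □¬p is T. ✗
w6: p is F, ◇p → □¬p is T. ✗
Satisfying worlds: {w3}.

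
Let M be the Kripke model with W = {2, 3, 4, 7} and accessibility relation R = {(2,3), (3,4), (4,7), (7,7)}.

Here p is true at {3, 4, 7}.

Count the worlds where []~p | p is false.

1

2: []~p is F, p is F. ✗
3: []~p is F, p is T. ✓
4: []~p is F, p is T. ✓
7: []~p is F, p is T. ✓
Satisfying worlds: {3, 4, 7}.
So []~p | p fails at the other 1 world.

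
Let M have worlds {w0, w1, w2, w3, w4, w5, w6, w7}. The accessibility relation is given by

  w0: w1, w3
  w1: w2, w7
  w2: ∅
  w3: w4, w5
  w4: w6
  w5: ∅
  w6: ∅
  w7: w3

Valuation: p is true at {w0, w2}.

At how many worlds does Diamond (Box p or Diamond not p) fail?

w0: successors {w1, w3}; Box p or Diamond not p there: w1:T, w3:T. ✓
w1: successors {w2, w7}; Box p or Diamond not p there: w2:T, w7:T. ✓
w2: no successors, so Diamond (Box p or Diamond not p) fails. ✗
w3: successors {w4, w5}; Box p or Diamond not p there: w4:T, w5:T. ✓
w4: successors {w6}; Box p or Diamond not p there: w6:T. ✓
w5: no successors, so Diamond (Box p or Diamond not p) fails. ✗
w6: no successors, so Diamond (Box p or Diamond not p) fails. ✗
w7: successors {w3}; Box p or Diamond not p there: w3:T. ✓
Satisfying worlds: {w0, w1, w3, w4, w7}.
So Diamond (Box p or Diamond not p) fails at the other 3 worlds.

3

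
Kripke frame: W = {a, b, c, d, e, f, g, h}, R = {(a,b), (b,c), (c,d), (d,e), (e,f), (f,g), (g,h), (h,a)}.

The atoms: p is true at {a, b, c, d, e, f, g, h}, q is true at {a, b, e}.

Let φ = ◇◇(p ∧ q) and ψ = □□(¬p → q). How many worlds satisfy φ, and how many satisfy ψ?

For ◇◇(p ∧ q):
a: successors {b}; ◇(p ∧ q) there: b:F. ✗
b: successors {c}; ◇(p ∧ q) there: c:F. ✗
c: successors {d}; ◇(p ∧ q) there: d:T. ✓
d: successors {e}; ◇(p ∧ q) there: e:F. ✗
e: successors {f}; ◇(p ∧ q) there: f:F. ✗
f: successors {g}; ◇(p ∧ q) there: g:F. ✗
g: successors {h}; ◇(p ∧ q) there: h:T. ✓
h: successors {a}; ◇(p ∧ q) there: a:T. ✓
— 3 worlds.
For □□(¬p → q):
a: successors {b}; □(¬p → q) there: b:T. ✓
b: successors {c}; □(¬p → q) there: c:T. ✓
c: successors {d}; □(¬p → q) there: d:T. ✓
d: successors {e}; □(¬p → q) there: e:T. ✓
e: successors {f}; □(¬p → q) there: f:T. ✓
f: successors {g}; □(¬p → q) there: g:T. ✓
g: successors {h}; □(¬p → q) there: h:T. ✓
h: successors {a}; □(¬p → q) there: a:T. ✓
— 8 worlds.

3 and 8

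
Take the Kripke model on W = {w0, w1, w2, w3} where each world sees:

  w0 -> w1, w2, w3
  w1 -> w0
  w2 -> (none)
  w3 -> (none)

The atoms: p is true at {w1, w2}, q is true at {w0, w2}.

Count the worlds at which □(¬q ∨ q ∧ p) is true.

w0: successors {w1, w2, w3}; ¬q ∨ q ∧ p there: w1:T, w2:T, w3:T. ✓
w1: successors {w0}; ¬q ∨ q ∧ p there: w0:F. ✗
w2: no successors, so □(¬q ∨ q ∧ p) holds vacuously. ✓
w3: no successors, so □(¬q ∨ q ∧ p) holds vacuously. ✓
Satisfying worlds: {w0, w2, w3}.

3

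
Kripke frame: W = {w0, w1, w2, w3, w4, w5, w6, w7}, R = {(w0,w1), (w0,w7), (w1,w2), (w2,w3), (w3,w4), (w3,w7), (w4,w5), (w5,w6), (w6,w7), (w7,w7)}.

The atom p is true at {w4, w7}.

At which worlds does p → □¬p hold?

{w0, w1, w2, w3, w4, w5, w6}

w0: p is F, □¬p is F. ✓
w1: p is F, □¬p is T. ✓
w2: p is F, □¬p is T. ✓
w3: p is F, □¬p is F. ✓
w4: p is T, □¬p is T. ✓
w5: p is F, □¬p is T. ✓
w6: p is F, □¬p is F. ✓
w7: p is T, □¬p is F. ✗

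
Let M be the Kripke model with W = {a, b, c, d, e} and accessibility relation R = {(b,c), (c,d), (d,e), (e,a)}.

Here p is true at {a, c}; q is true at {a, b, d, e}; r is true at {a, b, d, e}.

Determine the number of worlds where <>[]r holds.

4

a: no successors, so <>[]r fails. ✗
b: successors {c}; []r there: c:T. ✓
c: successors {d}; []r there: d:T. ✓
d: successors {e}; []r there: e:T. ✓
e: successors {a}; []r there: a:T. ✓
Satisfying worlds: {b, c, d, e}.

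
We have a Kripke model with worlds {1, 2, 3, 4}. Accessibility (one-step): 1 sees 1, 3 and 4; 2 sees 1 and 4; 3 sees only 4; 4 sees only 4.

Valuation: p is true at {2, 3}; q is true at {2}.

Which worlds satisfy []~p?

1: successors {1, 3, 4}; ~p there: 1:T, 3:F, 4:T. ✗
2: successors {1, 4}; ~p there: 1:T, 4:T. ✓
3: successors {4}; ~p there: 4:T. ✓
4: successors {4}; ~p there: 4:T. ✓

{2, 3, 4}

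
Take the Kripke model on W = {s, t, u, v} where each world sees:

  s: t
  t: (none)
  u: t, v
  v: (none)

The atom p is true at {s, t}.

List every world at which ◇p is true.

{s, u}

s: successors {t}; p there: t:T. ✓
t: no successors, so ◇p fails. ✗
u: successors {t, v}; p there: t:T, v:F. ✓
v: no successors, so ◇p fails. ✗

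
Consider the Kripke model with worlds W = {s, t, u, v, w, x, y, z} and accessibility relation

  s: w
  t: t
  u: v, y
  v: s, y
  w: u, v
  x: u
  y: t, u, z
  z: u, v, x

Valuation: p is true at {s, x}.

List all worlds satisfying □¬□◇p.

{s, t, u, v, w, x, y, z}

s: successors {w}; ¬□◇p there: w:T. ✓
t: successors {t}; ¬□◇p there: t:T. ✓
u: successors {v, y}; ¬□◇p there: v:T, y:T. ✓
v: successors {s, y}; ¬□◇p there: s:T, y:T. ✓
w: successors {u, v}; ¬□◇p there: u:T, v:T. ✓
x: successors {u}; ¬□◇p there: u:T. ✓
y: successors {t, u, z}; ¬□◇p there: t:T, u:T, z:T. ✓
z: successors {u, v, x}; ¬□◇p there: u:T, v:T, x:T. ✓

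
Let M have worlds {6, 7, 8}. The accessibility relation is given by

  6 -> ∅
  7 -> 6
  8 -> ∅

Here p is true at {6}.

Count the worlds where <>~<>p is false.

2

6: no successors, so <>~<>p fails. ✗
7: successors {6}; ~<>p there: 6:T. ✓
8: no successors, so <>~<>p fails. ✗
Satisfying worlds: {7}.
So <>~<>p fails at the other 2 worlds.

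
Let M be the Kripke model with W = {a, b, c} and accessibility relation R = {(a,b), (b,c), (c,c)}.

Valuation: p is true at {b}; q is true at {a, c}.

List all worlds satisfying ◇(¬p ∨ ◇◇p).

a: successors {b}; ¬p ∨ ◇◇p there: b:F. ✗
b: successors {c}; ¬p ∨ ◇◇p there: c:T. ✓
c: successors {c}; ¬p ∨ ◇◇p there: c:T. ✓

{b, c}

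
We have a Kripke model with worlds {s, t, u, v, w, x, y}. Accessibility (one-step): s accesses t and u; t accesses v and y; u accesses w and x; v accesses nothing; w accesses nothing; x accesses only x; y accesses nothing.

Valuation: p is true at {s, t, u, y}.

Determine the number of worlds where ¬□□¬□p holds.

s: □□¬□p is F. ✓
t: □□¬□p is T. ✗
u: □□¬□p is T. ✗
v: □□¬□p is T. ✗
w: □□¬□p is T. ✗
x: □□¬□p is T. ✗
y: □□¬□p is T. ✗
Satisfying worlds: {s}.

1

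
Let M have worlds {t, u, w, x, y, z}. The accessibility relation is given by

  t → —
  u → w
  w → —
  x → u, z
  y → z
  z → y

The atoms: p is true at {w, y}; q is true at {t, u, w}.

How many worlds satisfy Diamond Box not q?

4

t: no successors, so Diamond Box not q fails. ✗
u: successors {w}; Box not q there: w:T. ✓
w: no successors, so Diamond Box not q fails. ✗
x: successors {u, z}; Box not q there: u:F, z:T. ✓
y: successors {z}; Box not q there: z:T. ✓
z: successors {y}; Box not q there: y:T. ✓
Satisfying worlds: {u, x, y, z}.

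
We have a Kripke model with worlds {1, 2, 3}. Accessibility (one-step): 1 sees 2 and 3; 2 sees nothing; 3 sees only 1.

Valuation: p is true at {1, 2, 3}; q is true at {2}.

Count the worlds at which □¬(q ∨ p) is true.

1

1: successors {2, 3}; ¬(q ∨ p) there: 2:F, 3:F. ✗
2: no successors, so □¬(q ∨ p) holds vacuously. ✓
3: successors {1}; ¬(q ∨ p) there: 1:F. ✗
Satisfying worlds: {2}.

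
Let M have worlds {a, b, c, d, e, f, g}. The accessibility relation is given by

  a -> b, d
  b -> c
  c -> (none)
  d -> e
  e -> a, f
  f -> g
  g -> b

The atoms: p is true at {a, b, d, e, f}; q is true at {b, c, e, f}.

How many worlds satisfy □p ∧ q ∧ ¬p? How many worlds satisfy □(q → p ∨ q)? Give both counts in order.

For □p ∧ q ∧ ¬p:
a: □p ∧ q is F, ¬p is F. ✗
b: □p ∧ q is F, ¬p is F. ✗
c: □p ∧ q is T, ¬p is T. ✓
d: □p ∧ q is F, ¬p is F. ✗
e: □p ∧ q is T, ¬p is F. ✗
f: □p ∧ q is F, ¬p is F. ✗
g: □p ∧ q is F, ¬p is T. ✗
— 1 world.
For □(q → p ∨ q):
a: successors {b, d}; q → p ∨ q there: b:T, d:T. ✓
b: successors {c}; q → p ∨ q there: c:T. ✓
c: no successors, so □(q → p ∨ q) holds vacuously. ✓
d: successors {e}; q → p ∨ q there: e:T. ✓
e: successors {a, f}; q → p ∨ q there: a:T, f:T. ✓
f: successors {g}; q → p ∨ q there: g:T. ✓
g: successors {b}; q → p ∨ q there: b:T. ✓
— 7 worlds.

1 and 7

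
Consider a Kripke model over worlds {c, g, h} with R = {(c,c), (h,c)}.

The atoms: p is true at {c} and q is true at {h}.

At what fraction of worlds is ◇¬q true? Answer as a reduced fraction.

2/3

c: successors {c}; ¬q there: c:T. ✓
g: no successors, so ◇¬q fails. ✗
h: successors {c}; ¬q there: c:T. ✓
That's 2 of 3 worlds, so 2/3.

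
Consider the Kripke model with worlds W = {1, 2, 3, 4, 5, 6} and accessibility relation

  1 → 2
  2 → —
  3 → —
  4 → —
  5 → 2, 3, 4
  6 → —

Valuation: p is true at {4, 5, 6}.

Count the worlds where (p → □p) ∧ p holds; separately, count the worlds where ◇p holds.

2 and 1

For (p → □p) ∧ p:
1: p → □p is T, p is F. ✗
2: p → □p is T, p is F. ✗
3: p → □p is T, p is F. ✗
4: p → □p is T, p is T. ✓
5: p → □p is F, p is T. ✗
6: p → □p is T, p is T. ✓
— 2 worlds.
For ◇p:
1: successors {2}; p there: 2:F. ✗
2: no successors, so ◇p fails. ✗
3: no successors, so ◇p fails. ✗
4: no successors, so ◇p fails. ✗
5: successors {2, 3, 4}; p there: 2:F, 3:F, 4:T. ✓
6: no successors, so ◇p fails. ✗
— 1 world.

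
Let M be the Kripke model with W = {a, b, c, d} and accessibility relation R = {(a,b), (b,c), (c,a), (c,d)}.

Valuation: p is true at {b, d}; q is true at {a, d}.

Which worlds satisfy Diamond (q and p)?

{c}

a: successors {b}; q and p there: b:F. ✗
b: successors {c}; q and p there: c:F. ✗
c: successors {a, d}; q and p there: a:F, d:T. ✓
d: no successors, so Diamond (q and p) fails. ✗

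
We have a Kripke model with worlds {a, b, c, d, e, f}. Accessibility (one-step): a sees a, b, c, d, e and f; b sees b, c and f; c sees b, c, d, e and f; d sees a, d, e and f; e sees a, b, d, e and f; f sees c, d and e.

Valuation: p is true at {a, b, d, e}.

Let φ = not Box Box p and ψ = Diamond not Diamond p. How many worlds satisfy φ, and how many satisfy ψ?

6 and 0

For not Box Box p:
a: Box Box p is F. ✓
b: Box Box p is F. ✓
c: Box Box p is F. ✓
d: Box Box p is F. ✓
e: Box Box p is F. ✓
f: Box Box p is F. ✓
— 6 worlds.
For Diamond not Diamond p:
a: successors {a, b, c, d, e, f}; not Diamond p there: a:F, b:F, c:F, d:F, e:F, f:F. ✗
b: successors {b, c, f}; not Diamond p there: b:F, c:F, f:F. ✗
c: successors {b, c, d, e, f}; not Diamond p there: b:F, c:F, d:F, e:F, f:F. ✗
d: successors {a, d, e, f}; not Diamond p there: a:F, d:F, e:F, f:F. ✗
e: successors {a, b, d, e, f}; not Diamond p there: a:F, b:F, d:F, e:F, f:F. ✗
f: successors {c, d, e}; not Diamond p there: c:F, d:F, e:F. ✗
— 0 worlds.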